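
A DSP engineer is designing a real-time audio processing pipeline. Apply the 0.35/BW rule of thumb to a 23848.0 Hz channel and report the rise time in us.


Rise time from bandwidth relationship:
tr = 0.35 / BW
   = 0.35 / 23848.0
   = 1.467628313e-05 s
   = 14.6763 us

14.6763 us


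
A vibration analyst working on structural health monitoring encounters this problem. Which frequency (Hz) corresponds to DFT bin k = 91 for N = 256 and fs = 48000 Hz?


Frequency of DFT bin k:
f_k = k * fs / N
    = 91 * 48000 / 256
    = 4368000 / 256
    = 17062.5 Hz

17062.5 Hz


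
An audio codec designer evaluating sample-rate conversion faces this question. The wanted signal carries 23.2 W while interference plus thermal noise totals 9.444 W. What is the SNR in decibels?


SNR in decibels:
SNR = 10 * log10(Ps / Pn)
    = 10 * log10(23.2 / 9.444)
    = 10 * log10(2.4566)
    = 10 * 0.3903
    = 3.9 dB

3.9 dB


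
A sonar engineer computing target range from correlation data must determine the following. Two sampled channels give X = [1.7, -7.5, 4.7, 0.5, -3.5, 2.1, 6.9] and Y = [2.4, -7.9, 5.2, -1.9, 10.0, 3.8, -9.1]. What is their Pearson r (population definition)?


Pearson correlation coefficient (population):
r = cov(X,Y) / (std(X) * std(Y))
Mean X = 0.7, Mean Y = 0.3571
Cov(X,Y) = -0.677143
Std(X) = 4.509039, Std(Y) = 6.493702
r = -0.0231

-0.0231


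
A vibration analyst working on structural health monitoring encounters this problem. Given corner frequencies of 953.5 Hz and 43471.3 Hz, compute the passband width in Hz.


Bandwidth is the difference of -3dB frequencies:
BW = f_high - f_low
   = 43471.3 - 953.5
   = 42517.8 Hz

42517.8 Hz


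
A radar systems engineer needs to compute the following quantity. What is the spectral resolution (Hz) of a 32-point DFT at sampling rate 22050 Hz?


DFT frequency resolution:
df = fs / N
   = 22050 / 32
   = 689.0625 Hz

689.0625 Hz


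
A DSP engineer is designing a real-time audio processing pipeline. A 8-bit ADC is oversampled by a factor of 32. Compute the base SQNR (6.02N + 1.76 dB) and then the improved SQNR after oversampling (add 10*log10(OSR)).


Step 1 — baseline SQNR at Nyquist:
SQNR_base = 6.02*N + 1.76
          = 6.02*8 + 1.76
          = 49.92 dB

Step 2 — oversampling processing gain:
G = 10*log10(OSR) = 10*log10(32) = 15.05 dB

Step 3 — total:
SQNR_total = 49.92 + 15.05 = 64.97 dB

Base SQNR = 49.92 dB; oversampled SQNR = 64.97 dB


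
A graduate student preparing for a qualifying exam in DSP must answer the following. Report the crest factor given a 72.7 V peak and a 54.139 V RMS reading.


Crest factor is the ratio of peak to RMS:
CF = V_peak / V_rms
   = 72.7 / 54.139
   = 1.3428

1.3428


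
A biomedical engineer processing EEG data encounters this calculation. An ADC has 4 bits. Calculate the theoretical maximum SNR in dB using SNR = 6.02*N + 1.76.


Theoretical SNR for a full-scale sinusoid:
SNR = 6.02 * N + 1.76
    = 6.02 * 4 + 1.76
    = 24.08 + 1.76
    = 25.84 dB

25.84 dB


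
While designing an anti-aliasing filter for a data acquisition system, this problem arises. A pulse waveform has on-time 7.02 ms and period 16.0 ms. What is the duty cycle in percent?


Duty cycle as a percentage:
DC = (t_on / T) * 100
   = (7.02 / 16.0) * 100
   = 0.43875 * 100
   = 43.88 %

43.88 %


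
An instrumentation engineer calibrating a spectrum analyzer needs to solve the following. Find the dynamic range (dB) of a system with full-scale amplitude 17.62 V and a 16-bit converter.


Dynamic range from full-scale to LSB:
V_min = V_max / 2^bits = 17.62 / 2^16
DR = 20 * log10(V_max / V_min)
   = 20 * log10(2^16)
   = 20 * 16 * log10(2)
   = 96.33 dB

96.33 dB


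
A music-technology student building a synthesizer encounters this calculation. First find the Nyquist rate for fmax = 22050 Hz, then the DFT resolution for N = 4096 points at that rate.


Step 1 — Nyquist sampling rate:
fs = 2 * fmax = 2 * 22050 = 44100 Hz

Step 2 — DFT bin spacing:
df = fs / N = 44100 / 4096 = 10.7666 Hz

10.7666 Hz


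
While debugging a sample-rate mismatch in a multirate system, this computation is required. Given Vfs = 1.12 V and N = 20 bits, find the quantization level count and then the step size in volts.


Step 1 — number of quantization levels:
L = 2^N = 2^20 = 1048576

Step 2 — LSB step size:
delta = Vfs / L
      = 1.12 / 1048576
      = 1.07e-06 V

Levels = 1048576; step size = 1.07e-06 V


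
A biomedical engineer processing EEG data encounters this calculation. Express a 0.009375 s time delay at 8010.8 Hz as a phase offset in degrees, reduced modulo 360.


Phase shift from frequency and time delay:
phi = 360 * f * t_delay
    = 360 * 8010.8 * 0.009375
    = 27036.45 degrees
    mod 360 = 36.45 degrees

36.45 degrees


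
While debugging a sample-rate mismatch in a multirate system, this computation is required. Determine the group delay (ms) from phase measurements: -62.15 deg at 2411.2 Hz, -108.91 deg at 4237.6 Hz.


Group delay from phase difference:
tau = -d(phi)/d(omega)
d(phi) = -46.76 deg = -0.816116 rad
d(omega) = 2*pi*(4237.6 - 2411.2) = 11475.6096 rad/s
tau = -(-0.816116) / 11475.6096
    = 0.0711 ms

0.0711 ms


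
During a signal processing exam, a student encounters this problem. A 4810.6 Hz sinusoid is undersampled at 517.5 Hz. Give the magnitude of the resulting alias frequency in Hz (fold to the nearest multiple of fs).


Compute the nearest integer multiple of fs to the signal:
n = round(4810.6 / 517.5) = 9
f_alias = |4810.6 - 9 * 517.5|
        = |4810.6 - 4657.5|
        = 153.1 Hz

153.1


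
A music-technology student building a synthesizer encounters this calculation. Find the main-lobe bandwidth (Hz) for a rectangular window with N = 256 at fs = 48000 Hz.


Main lobe width for a rectangular window:
Width = 2 * fs / N
      = 2 * 48000 / 256
      = 96000 / 256
      = 375.0 Hz

375.0 Hz


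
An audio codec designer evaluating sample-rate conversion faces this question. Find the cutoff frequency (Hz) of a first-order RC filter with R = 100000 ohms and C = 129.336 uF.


Cutoff frequency of a first-order RC filter:
fc = 1 / (2 * pi * R * C)
C = 129.336 uF = 0.000129336 F
fc = 1 / (2 * pi * 100000 * 0.000129336)
   = 1 / 81.264205488938
   = 0.012306 Hz

0.012306 Hz


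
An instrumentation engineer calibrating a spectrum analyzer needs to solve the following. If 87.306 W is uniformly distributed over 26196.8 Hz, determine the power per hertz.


Power spectral density:
PSD = P / BW
    = 87.306 / 26196.8
    = 0.0033327 W/Hz

0.0033327 W/Hz


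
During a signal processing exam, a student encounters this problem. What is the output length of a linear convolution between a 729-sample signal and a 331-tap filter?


Linear convolution output length:
L = N + M - 1
  = 729 + 331 - 1
  = 1059 samples

1059


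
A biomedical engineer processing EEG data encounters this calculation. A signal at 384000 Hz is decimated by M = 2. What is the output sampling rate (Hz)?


Decimation reduces the sample rate:
fs_out = fs_in / M
       = 384000 / 2
       = 192000.0 Hz

192000.0 Hz


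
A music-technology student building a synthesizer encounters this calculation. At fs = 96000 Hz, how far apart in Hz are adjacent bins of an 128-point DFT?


DFT frequency resolution:
df = fs / N
   = 96000 / 128
   = 750.0 Hz

750.0 Hz


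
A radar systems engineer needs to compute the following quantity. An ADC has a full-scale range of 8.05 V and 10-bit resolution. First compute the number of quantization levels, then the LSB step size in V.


Step 1 — number of quantization levels:
L = 2^N = 2^10 = 1024

Step 2 — LSB step size:
delta = Vfs / L
      = 8.05 / 1024
      = 0.00786133 V

Levels = 1024; step size = 0.00786133 V


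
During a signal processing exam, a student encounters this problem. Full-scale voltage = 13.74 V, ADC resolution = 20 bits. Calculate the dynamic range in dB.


Dynamic range from full-scale to LSB:
V_min = V_max / 2^bits = 13.74 / 2^20
DR = 20 * log10(V_max / V_min)
   = 20 * log10(2^20)
   = 20 * 20 * log10(2)
   = 120.41 dB

120.41 dB


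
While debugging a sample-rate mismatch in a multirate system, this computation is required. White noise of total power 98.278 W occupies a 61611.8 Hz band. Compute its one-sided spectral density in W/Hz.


Power spectral density:
PSD = P / BW
    = 98.278 / 61611.8
    = 0.00159512 W/Hz

0.00159512 W/Hz


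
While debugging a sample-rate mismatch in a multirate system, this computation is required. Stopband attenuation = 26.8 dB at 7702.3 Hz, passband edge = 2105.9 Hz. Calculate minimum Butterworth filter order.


Butterworth filter order formula:
n = log10(10^(A/10) - 1) / (2 * log10(f_stop/f_pass))
10^(26.8/10) - 1 = 477.6301
f_stop/f_pass = 7702.3 / 2105.9 = 3.6575
n = 2.3785 -> ceil = 3

3


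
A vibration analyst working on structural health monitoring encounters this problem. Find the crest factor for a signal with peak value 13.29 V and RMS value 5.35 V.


Crest factor is the ratio of peak to RMS:
CF = V_peak / V_rms
   = 13.29 / 5.35
   = 2.4841

2.4841


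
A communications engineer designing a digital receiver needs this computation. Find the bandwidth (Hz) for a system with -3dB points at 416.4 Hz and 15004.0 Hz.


Bandwidth is the difference of -3dB frequencies:
BW = f_high - f_low
   = 15004.0 - 416.4
   = 14587.6 Hz

14587.6 Hz


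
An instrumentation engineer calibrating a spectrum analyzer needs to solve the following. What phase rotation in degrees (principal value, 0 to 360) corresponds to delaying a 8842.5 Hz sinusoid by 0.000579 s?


Phase shift from frequency and time delay:
phi = 360 * f * t_delay
    = 360 * 8842.5 * 0.000579
    = 1843.13 degrees
    mod 360 = 43.13 degrees

43.13 degrees


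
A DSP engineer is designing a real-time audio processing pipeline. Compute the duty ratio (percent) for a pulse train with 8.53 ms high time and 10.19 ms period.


Duty cycle as a percentage:
DC = (t_on / T) * 100
   = (8.53 / 10.19) * 100
   = 0.837095 * 100
   = 83.71 %

83.71 %


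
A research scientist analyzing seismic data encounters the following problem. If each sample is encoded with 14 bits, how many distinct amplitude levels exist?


Number of quantization levels = 2^N
= 2^14
= 16384

16384


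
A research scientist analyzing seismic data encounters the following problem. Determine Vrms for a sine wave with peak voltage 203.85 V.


RMS voltage for a sinusoidal waveform:
V_rms = V_peak / sqrt(2)
      = 203.85 / 1.414214
      = 144.144 V

144.144 V


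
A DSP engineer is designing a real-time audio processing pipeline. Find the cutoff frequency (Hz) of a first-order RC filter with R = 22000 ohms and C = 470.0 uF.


Cutoff frequency of a first-order RC filter:
fc = 1 / (2 * pi * R * C)
C = 470.0 uF = 0.00047 F
fc = 1 / (2 * pi * 22000 * 0.00047)
   = 1 / 64.968136076237
   = 0.015392 Hz

0.015392 Hz


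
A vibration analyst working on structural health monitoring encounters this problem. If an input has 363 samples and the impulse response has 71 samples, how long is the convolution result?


Linear convolution output length:
L = N + M - 1
  = 363 + 71 - 1
  = 433 samples

433


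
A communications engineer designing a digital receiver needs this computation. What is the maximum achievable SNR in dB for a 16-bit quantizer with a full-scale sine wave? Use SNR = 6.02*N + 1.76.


Theoretical SNR for a full-scale sinusoid:
SNR = 6.02 * N + 1.76
    = 6.02 * 16 + 1.76
    = 96.32 + 1.76
    = 98.08 dB

98.08 dB


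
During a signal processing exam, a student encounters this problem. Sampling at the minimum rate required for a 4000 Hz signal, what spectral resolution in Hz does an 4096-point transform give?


Step 1 — Nyquist sampling rate:
fs = 2 * fmax = 2 * 4000 = 8000 Hz

Step 2 — DFT bin spacing:
df = fs / N = 8000 / 4096 = 1.9531 Hz

1.9531 Hz


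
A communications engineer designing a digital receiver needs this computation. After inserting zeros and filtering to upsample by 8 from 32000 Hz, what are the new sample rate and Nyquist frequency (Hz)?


Step 1 — output sample rate after interpolation by L:
fs_out = L * fs_in = 8 * 32000 = 256000 Hz

Step 2 — Nyquist frequency of the output stream:
f_Nyq = fs_out / 2 = 256000 / 2 = 128000.0 Hz

fs_out = 256000 Hz; f_Nyquist = 128000.0 Hz


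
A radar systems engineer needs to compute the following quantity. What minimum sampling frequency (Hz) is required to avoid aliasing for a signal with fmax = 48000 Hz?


The Nyquist rate is twice the maximum frequency component.
fs_min = 2 * fmax
      = 2 * 48000
      = 96000 Hz

96000


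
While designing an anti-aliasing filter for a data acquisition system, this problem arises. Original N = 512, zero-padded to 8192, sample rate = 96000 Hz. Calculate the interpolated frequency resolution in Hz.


Frequency resolution after zero-padding:
N_padded = 512 * 16 = 8192
df = fs / N_padded
   = 96000 / 8192
   = 11.7188 Hz

11.7188 Hz


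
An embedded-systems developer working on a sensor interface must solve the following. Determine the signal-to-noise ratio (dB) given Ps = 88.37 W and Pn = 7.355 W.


SNR in decibels:
SNR = 10 * log10(Ps / Pn)
    = 10 * log10(88.37 / 7.355)
    = 10 * log10(12.015)
    = 10 * 1.0797
    = 10.8 dB

10.8 dB


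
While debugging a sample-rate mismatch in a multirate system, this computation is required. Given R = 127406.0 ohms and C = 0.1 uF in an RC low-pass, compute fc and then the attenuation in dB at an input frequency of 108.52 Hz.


Step 1 — cutoff frequency:
fc = 1 / (2*pi*R*C)
C = 0.1 uF = 1e-07 F
fc = 1 / (2*pi*127406.0*1e-07)
   = 12.492 Hz

Step 2 — magnitude at f = 108.52 Hz:
|H(f)| = 1 / sqrt(1 + (f/fc)^2)
f/fc = 108.52 / 12.492 = 8.68716
|H| = 1 / sqrt(1 + 75.466749) = 0.1143572
|H|_dB = 20*log10(0.1143572) = -18.83 dB

fc = 12.492 Hz; |H(108.52 Hz)| = -18.83 dB


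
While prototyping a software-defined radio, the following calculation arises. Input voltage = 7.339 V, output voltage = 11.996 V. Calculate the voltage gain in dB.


Voltage gain in dB:
G = 20 * log10(Vout / Vin)
  = 20 * log10(11.996 / 7.339)
  = 20 * log10(1.634555)
  = 20 * 0.2134
  = 4.27 dB

4.27 dB


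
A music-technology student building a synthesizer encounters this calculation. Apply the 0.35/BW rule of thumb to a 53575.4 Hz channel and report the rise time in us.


Rise time from bandwidth relationship:
tr = 0.35 / BW
   = 0.35 / 53575.4
   = 6.532849031e-06 s
   = 6.5328 us

6.5328 us


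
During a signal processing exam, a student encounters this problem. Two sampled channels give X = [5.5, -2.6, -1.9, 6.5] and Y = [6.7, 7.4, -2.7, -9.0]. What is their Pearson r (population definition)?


Pearson correlation coefficient (population):
r = cov(X,Y) / (std(X) * std(Y))
Mean X = 1.875, Mean Y = 0.6
Cov(X,Y) = -10.065
Std(X) = 4.147514, Std(Y) = 6.82825
r = -0.3554

-0.3554


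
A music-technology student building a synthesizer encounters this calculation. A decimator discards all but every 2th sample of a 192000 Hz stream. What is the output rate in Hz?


Decimation reduces the sample rate:
fs_out = fs_in / M
       = 192000 / 2
       = 96000.0 Hz

96000.0 Hz


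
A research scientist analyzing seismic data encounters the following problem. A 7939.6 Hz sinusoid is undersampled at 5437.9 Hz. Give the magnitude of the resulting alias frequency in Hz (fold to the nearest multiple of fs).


Compute the nearest integer multiple of fs to the signal:
n = round(7939.6 / 5437.9) = 1
f_alias = |7939.6 - 1 * 5437.9|
        = |7939.6 - 5437.9|
        = 2501.7 Hz

2501.7


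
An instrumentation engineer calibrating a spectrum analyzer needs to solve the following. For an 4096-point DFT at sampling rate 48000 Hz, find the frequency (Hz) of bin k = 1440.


Frequency of DFT bin k:
f_k = k * fs / N
    = 1440 * 48000 / 4096
    = 69120000 / 4096
    = 16875.0 Hz

16875.0 Hz


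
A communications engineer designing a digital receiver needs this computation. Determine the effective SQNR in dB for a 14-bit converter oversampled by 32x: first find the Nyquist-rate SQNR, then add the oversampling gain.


Step 1 — baseline SQNR at Nyquist:
SQNR_base = 6.02*N + 1.76
          = 6.02*14 + 1.76
          = 86.04 dB

Step 2 — oversampling processing gain:
G = 10*log10(OSR) = 10*log10(32) = 15.05 dB

Step 3 — total:
SQNR_total = 86.04 + 15.05 = 101.09 dB

Base SQNR = 86.04 dB; oversampled SQNR = 101.09 dB


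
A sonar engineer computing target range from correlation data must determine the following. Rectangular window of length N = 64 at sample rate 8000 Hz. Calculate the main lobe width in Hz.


Main lobe width for a rectangular window:
Width = 2 * fs / N
      = 2 * 8000 / 64
      = 16000 / 64
      = 250.0 Hz

250.0 Hz


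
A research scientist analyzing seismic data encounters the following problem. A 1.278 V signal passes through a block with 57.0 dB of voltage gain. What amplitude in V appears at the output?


Output voltage from dB gain:
V_out = V_in * 10^(gain_dB / 20)
      = 1.278 * 10^(57.0 / 20)
      = 1.278 * 707.945784
      = 904.7547 V

904.7547 V


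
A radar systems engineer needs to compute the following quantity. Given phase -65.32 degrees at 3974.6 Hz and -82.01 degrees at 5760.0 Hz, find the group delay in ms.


Group delay from phase difference:
tau = -d(phi)/d(omega)
d(phi) = -16.69 deg = -0.291295 rad
d(omega) = 2*pi*(5760.0 - 3974.6) = 11217.999 rad/s
tau = -(-0.291295) / 11217.999
    = 0.026 ms

0.026 ms


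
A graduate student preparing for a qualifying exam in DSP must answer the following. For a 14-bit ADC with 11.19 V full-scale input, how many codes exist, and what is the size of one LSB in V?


Step 1 — number of quantization levels:
L = 2^N = 2^14 = 16384

Step 2 — LSB step size:
delta = Vfs / L
      = 11.19 / 16384
      = 0.00068298 V

Levels = 16384; step size = 0.00068298 V


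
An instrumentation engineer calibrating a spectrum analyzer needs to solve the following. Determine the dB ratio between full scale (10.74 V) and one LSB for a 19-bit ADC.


Dynamic range from full-scale to LSB:
V_min = V_max / 2^bits = 10.74 / 2^19
DR = 20 * log10(V_max / V_min)
   = 20 * log10(2^19)
   = 20 * 19 * log10(2)
   = 114.39 dB

114.39 dB


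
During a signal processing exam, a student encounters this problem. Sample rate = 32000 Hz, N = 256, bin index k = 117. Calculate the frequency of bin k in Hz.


Frequency of DFT bin k:
f_k = k * fs / N
    = 117 * 32000 / 256
    = 3744000 / 256
    = 14625.0 Hz

14625.0 Hz


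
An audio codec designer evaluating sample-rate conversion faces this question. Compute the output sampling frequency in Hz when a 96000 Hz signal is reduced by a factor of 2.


Decimation reduces the sample rate:
fs_out = fs_in / M
       = 96000 / 2
       = 48000.0 Hz

48000.0 Hz


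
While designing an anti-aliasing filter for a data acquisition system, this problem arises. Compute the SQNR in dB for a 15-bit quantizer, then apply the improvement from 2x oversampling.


Step 1 — baseline SQNR at Nyquist:
SQNR_base = 6.02*N + 1.76
          = 6.02*15 + 1.76
          = 92.06 dB

Step 2 — oversampling processing gain:
G = 10*log10(OSR) = 10*log10(2) = 3.01 dB

Step 3 — total:
SQNR_total = 92.06 + 3.01 = 95.07 dB

Base SQNR = 92.06 dB; oversampled SQNR = 95.07 dB


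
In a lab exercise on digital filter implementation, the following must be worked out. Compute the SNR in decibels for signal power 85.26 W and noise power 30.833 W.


SNR in decibels:
SNR = 10 * log10(Ps / Pn)
    = 10 * log10(85.26 / 30.833)
    = 10 * log10(2.7652)
    = 10 * 0.4417
    = 4.42 dB

4.42 dB


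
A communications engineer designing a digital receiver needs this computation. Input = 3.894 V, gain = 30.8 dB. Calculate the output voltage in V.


Output voltage from dB gain:
V_out = V_in * 10^(gain_dB / 20)
      = 3.894 * 10^(30.8 / 20)
      = 3.894 * 34.673685
      = 135.0193 V

135.0193 V


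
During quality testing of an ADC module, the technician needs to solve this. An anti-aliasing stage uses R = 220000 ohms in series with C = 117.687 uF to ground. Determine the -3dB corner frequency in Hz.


Cutoff frequency of a first-order RC filter:
fc = 1 / (2 * pi * R * C)
C = 117.687 uF = 0.000117687 F
fc = 1 / (2 * pi * 220000 * 0.000117687)
   = 1 / 162.67883043413
   = 0.006147 Hz

0.006147 Hz


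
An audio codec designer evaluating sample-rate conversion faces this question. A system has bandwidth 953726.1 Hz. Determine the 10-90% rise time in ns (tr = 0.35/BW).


Rise time from bandwidth relationship:
tr = 0.35 / BW
   = 0.35 / 953726.1
   = 3.669816732e-07 s
   = 366.9817 ns

366.9817 ns


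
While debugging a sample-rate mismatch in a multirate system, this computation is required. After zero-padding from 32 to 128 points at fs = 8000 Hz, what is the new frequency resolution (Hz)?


Frequency resolution after zero-padding:
N_padded = 32 * 4 = 128
df = fs / N_padded
   = 8000 / 128
   = 62.5 Hz

62.5 Hz


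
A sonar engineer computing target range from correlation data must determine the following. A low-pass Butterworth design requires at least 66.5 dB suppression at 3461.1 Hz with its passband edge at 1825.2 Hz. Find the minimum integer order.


Butterworth filter order formula:
n = log10(10^(A/10) - 1) / (2 * log10(f_stop/f_pass))
10^(66.5/10) - 1 = 4466834.9215
f_stop/f_pass = 3461.1 / 1825.2 = 1.8963
n = 11.9646 -> ceil = 12

12


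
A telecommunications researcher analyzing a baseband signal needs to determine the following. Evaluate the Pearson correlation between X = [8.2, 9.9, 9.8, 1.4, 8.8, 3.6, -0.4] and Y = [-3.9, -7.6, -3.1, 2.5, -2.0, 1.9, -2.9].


Pearson correlation coefficient (population):
r = cov(X,Y) / (std(X) * std(Y))
Mean X = 5.9, Mean Y = -2.1571
Cov(X,Y) = -7.801429
Std(X) = 3.966647, Std(Y) = 3.213301
r = -0.6121

-0.6121


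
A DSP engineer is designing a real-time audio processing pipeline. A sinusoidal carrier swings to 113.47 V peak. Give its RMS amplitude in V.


RMS voltage for a sinusoidal waveform:
V_rms = V_peak / sqrt(2)
      = 113.47 / 1.414214
      = 80.235 V

80.235 V


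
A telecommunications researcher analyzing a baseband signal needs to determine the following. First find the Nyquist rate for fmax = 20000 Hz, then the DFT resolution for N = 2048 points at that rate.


Step 1 — Nyquist sampling rate:
fs = 2 * fmax = 2 * 20000 = 40000 Hz

Step 2 — DFT bin spacing:
df = fs / N = 40000 / 2048 = 19.5312 Hz

19.5312 Hz


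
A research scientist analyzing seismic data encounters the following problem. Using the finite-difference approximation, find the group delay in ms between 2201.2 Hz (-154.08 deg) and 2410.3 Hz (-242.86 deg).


Group delay from phase difference:
tau = -d(phi)/d(omega)
d(phi) = -88.78 deg = -1.549503 rad
d(omega) = 2*pi*(2410.3 - 2201.2) = 1313.814 rad/s
tau = -(-1.549503) / 1313.814
    = 1.1794 ms

1.1794 ms


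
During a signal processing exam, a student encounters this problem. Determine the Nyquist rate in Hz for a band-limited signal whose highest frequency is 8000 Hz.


The Nyquist rate is twice the maximum frequency component.
fs_min = 2 * fmax
      = 2 * 8000
      = 16000 Hz

16000


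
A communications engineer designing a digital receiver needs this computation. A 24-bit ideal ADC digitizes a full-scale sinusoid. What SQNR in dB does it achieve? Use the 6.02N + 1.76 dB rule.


Theoretical SNR for a full-scale sinusoid:
SNR = 6.02 * N + 1.76
    = 6.02 * 24 + 1.76
    = 144.48 + 1.76
    = 146.24 dB

146.24 dB


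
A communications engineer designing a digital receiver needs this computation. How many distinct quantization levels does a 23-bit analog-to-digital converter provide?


Number of quantization levels = 2^N
= 2^23
= 8388608

8388608


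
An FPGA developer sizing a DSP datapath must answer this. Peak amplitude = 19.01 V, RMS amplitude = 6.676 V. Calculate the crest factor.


Crest factor is the ratio of peak to RMS:
CF = V_peak / V_rms
   = 19.01 / 6.676
   = 2.8475

2.8475


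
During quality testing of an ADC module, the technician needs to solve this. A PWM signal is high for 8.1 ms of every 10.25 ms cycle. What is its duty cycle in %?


Duty cycle as a percentage:
DC = (t_on / T) * 100
   = (8.1 / 10.25) * 100
   = 0.790244 * 100
   = 79.02 %

79.02 %


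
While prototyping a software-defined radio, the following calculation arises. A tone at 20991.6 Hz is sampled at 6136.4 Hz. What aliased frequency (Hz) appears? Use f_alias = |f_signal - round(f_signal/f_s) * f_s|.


Compute the nearest integer multiple of fs to the signal:
n = round(20991.6 / 6136.4) = 3
f_alias = |20991.6 - 3 * 6136.4|
        = |20991.6 - 18409.2|
        = 2582.4 Hz

2582.4


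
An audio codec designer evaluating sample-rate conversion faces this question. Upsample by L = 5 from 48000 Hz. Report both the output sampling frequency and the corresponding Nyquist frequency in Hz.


Step 1 — output sample rate after interpolation by L:
fs_out = L * fs_in = 5 * 48000 = 240000 Hz

Step 2 — Nyquist frequency of the output stream:
f_Nyq = fs_out / 2 = 240000 / 2 = 120000.0 Hz

fs_out = 240000 Hz; f_Nyquist = 120000.0 Hz


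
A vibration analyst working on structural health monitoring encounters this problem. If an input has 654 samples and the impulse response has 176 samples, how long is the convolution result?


Linear convolution output length:
L = N + M - 1
  = 654 + 176 - 1
  = 829 samples

829


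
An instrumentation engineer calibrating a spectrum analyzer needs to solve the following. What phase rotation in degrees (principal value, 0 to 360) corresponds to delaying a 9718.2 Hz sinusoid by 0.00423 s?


Phase shift from frequency and time delay:
phi = 360 * f * t_delay
    = 360 * 9718.2 * 0.00423
    = 14798.87 degrees
    mod 360 = 38.87 degrees

38.87 degrees


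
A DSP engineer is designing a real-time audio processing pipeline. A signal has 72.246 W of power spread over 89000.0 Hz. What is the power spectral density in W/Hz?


Power spectral density:
PSD = P / BW
    = 72.246 / 89000.0
    = 0.00081175 W/Hz

0.00081175 W/Hz


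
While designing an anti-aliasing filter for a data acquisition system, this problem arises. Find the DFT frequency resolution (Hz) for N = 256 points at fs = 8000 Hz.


DFT frequency resolution:
df = fs / N
   = 8000 / 256
   = 31.25 Hz

31.25 Hz


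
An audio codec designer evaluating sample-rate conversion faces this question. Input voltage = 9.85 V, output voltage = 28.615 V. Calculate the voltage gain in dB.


Voltage gain in dB:
G = 20 * log10(Vout / Vin)
  = 20 * log10(28.615 / 9.85)
  = 20 * log10(2.905076)
  = 20 * 0.463158
  = 9.26 dB

9.26 dB


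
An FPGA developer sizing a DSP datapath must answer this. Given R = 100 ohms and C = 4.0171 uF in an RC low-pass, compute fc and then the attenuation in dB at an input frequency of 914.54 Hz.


Step 1 — cutoff frequency:
fc = 1 / (2*pi*R*C)
C = 4.0171 uF = 4.0171e-06 F
fc = 1 / (2*pi*100*4.0171e-06)
   = 396.194 Hz

Step 2 — magnitude at f = 914.54 Hz:
|H(f)| = 1 / sqrt(1 + (f/fc)^2)
f/fc = 914.54 / 396.194 = 2.308314
|H| = 1 / sqrt(1 + 5.328314) = 0.3975173
|H|_dB = 20*log10(0.3975173) = -8.01 dB

fc = 396.194 Hz; |H(914.54 Hz)| = -8.01 dB


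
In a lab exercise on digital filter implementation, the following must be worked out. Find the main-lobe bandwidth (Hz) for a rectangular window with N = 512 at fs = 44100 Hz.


Main lobe width for a rectangular window:
Width = 2 * fs / N
      = 2 * 44100 / 512
      = 88200 / 512
      = 172.266 Hz

172.266 Hz


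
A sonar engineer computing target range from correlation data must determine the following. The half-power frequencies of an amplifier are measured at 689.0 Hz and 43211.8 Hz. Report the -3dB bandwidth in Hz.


Bandwidth is the difference of -3dB frequencies:
BW = f_high - f_low
   = 43211.8 - 689.0
   = 42522.8 Hz

42522.8 Hz


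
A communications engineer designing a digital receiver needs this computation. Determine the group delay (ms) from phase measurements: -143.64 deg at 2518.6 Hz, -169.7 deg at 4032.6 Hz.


Group delay from phase difference:
tau = -d(phi)/d(omega)
d(phi) = -26.06 deg = -0.454833 rad
d(omega) = 2*pi*(4032.6 - 2518.6) = 9512.7426 rad/s
tau = -(-0.454833) / 9512.7426
    = 0.0478 ms

0.0478 ms


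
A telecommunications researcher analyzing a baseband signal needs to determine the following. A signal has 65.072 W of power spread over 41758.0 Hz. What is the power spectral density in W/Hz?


Power spectral density:
PSD = P / BW
    = 65.072 / 41758.0
    = 0.00155831 W/Hz

0.00155831 W/Hz


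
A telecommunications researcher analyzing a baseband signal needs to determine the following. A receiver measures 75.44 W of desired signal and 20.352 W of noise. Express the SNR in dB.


SNR in decibels:
SNR = 10 * log10(Ps / Pn)
    = 10 * log10(75.44 / 20.352)
    = 10 * log10(3.7068)
    = 10 * 0.569
    = 5.69 dB

5.69 dB


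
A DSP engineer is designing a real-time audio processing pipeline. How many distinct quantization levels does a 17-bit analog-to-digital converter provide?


Number of quantization levels = 2^N
= 2^17
= 131072

131072


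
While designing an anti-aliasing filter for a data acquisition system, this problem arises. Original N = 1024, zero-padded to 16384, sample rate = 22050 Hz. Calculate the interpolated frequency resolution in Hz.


Frequency resolution after zero-padding:
N_padded = 1024 * 16 = 16384
df = fs / N_padded
   = 22050 / 16384
   = 1.3458 Hz

1.3458 Hz


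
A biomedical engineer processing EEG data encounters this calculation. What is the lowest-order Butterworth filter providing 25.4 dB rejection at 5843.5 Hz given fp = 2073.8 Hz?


Butterworth filter order formula:
n = log10(10^(A/10) - 1) / (2 * log10(f_stop/f_pass))
10^(25.4/10) - 1 = 345.7369
f_stop/f_pass = 5843.5 / 2073.8 = 2.8178
n = 2.8214 -> ceil = 3

3


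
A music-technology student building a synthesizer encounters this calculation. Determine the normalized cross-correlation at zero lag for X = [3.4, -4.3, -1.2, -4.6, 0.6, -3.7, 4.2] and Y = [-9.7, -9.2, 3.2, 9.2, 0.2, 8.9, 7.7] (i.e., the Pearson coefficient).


Pearson correlation coefficient (population):
r = cov(X,Y) / (std(X) * std(Y))
Mean X = -0.8, Mean Y = 1.4714
Cov(X,Y) = -4.544286
Std(X) = 3.377658, Std(Y) = 7.530835
r = -0.1787

-0.1787


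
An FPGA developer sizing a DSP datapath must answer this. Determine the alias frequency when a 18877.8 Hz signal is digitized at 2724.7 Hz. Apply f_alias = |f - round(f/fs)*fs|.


Compute the nearest integer multiple of fs to the signal:
n = round(18877.8 / 2724.7) = 7
f_alias = |18877.8 - 7 * 2724.7|
        = |18877.8 - 19072.9|
        = 195.1 Hz

195.1


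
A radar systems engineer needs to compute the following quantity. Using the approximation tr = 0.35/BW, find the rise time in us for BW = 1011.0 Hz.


Rise time from bandwidth relationship:
tr = 0.35 / BW
   = 0.35 / 1011.0
   = 0.0003461918892 s
   = 346.1919 us

346.1919 us


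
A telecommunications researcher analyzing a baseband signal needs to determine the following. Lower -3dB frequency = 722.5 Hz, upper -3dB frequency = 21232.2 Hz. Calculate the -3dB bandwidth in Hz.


Bandwidth is the difference of -3dB frequencies:
BW = f_high - f_low
   = 21232.2 - 722.5
   = 20509.7 Hz

20509.7 Hz


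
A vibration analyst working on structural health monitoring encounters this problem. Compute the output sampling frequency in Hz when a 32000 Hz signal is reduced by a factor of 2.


Decimation reduces the sample rate:
fs_out = fs_in / M
       = 32000 / 2
       = 16000.0 Hz

16000.0 Hz


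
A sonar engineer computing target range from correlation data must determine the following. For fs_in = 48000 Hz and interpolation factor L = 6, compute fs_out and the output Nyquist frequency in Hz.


Step 1 — output sample rate after interpolation by L:
fs_out = L * fs_in = 6 * 48000 = 288000 Hz

Step 2 — Nyquist frequency of the output stream:
f_Nyq = fs_out / 2 = 288000 / 2 = 144000.0 Hz

fs_out = 288000 Hz; f_Nyquist = 144000.0 Hz


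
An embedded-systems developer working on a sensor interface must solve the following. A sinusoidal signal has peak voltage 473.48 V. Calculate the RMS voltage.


RMS voltage for a sinusoidal waveform:
V_rms = V_peak / sqrt(2)
      = 473.48 / 1.414214
      = 334.801 V

334.801 V


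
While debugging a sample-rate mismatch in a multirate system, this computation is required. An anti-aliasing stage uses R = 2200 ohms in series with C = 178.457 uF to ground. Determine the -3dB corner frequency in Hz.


Cutoff frequency of a first-order RC filter:
fc = 1 / (2 * pi * R * C)
C = 178.457 uF = 0.000178457 F
fc = 1 / (2 * pi * 2200 * 0.000178457)
   = 1 / 2.4668124807994
   = 0.405381 Hz

0.405381 Hz


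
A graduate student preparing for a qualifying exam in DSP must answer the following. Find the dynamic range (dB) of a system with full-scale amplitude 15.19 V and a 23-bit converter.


Dynamic range from full-scale to LSB:
V_min = V_max / 2^bits = 15.19 / 2^23
DR = 20 * log10(V_max / V_min)
   = 20 * log10(2^23)
   = 20 * 23 * log10(2)
   = 138.47 dB

138.47 dB


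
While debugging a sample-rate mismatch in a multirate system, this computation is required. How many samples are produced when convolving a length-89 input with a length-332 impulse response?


Linear convolution output length:
L = N + M - 1
  = 89 + 332 - 1
  = 420 samples

420


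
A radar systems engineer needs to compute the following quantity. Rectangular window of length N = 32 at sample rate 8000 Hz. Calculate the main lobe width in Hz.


Main lobe width for a rectangular window:
Width = 2 * fs / N
      = 2 * 8000 / 32
      = 16000 / 32
      = 500.0 Hz

500.0 Hz


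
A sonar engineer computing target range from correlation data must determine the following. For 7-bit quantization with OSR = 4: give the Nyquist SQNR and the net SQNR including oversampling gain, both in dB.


Step 1 — baseline SQNR at Nyquist:
SQNR_base = 6.02*N + 1.76
          = 6.02*7 + 1.76
          = 43.9 dB

Step 2 — oversampling processing gain:
G = 10*log10(OSR) = 10*log10(4) = 6.02 dB

Step 3 — total:
SQNR_total = 43.9 + 6.02 = 49.92 dB

Base SQNR = 43.9 dB; oversampled SQNR = 49.92 dB


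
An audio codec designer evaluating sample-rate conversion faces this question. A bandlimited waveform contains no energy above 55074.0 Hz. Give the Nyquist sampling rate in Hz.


The Nyquist rate is twice the maximum frequency component.
fs_min = 2 * fmax
      = 2 * 55074.0
      = 110148.0 Hz

110148.0


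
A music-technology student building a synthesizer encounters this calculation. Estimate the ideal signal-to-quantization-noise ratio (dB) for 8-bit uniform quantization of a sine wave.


Theoretical SNR for a full-scale sinusoid:
SNR = 6.02 * N + 1.76
    = 6.02 * 8 + 1.76
    = 48.16 + 1.76
    = 49.92 dB

49.92 dB


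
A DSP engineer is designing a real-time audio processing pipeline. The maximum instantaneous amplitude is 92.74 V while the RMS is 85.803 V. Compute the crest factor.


Crest factor is the ratio of peak to RMS:
CF = V_peak / V_rms
   = 92.74 / 85.803
   = 1.0808

1.0808


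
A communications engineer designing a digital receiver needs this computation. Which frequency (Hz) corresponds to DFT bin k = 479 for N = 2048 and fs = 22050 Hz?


Frequency of DFT bin k:
f_k = k * fs / N
    = 479 * 22050 / 2048
    = 10561950 / 2048
    = 5157.202 Hz

5157.202 Hz


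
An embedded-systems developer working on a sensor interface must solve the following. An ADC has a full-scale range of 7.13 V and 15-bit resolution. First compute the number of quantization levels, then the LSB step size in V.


Step 1 — number of quantization levels:
L = 2^N = 2^15 = 32768

Step 2 — LSB step size:
delta = Vfs / L
      = 7.13 / 32768
      = 0.00021759 V

Levels = 32768; step size = 0.00021759 V


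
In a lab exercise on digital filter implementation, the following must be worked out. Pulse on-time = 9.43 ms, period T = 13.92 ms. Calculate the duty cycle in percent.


Duty cycle as a percentage:
DC = (t_on / T) * 100
   = (9.43 / 13.92) * 100
   = 0.677443 * 100
   = 67.74 %

67.74 %


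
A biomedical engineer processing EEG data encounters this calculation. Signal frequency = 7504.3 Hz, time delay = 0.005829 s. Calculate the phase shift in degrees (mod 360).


Phase shift from frequency and time delay:
phi = 360 * f * t_delay
    = 360 * 7504.3 * 0.005829
    = 15747.32 degrees
    mod 360 = 267.32 degrees

267.32 degrees


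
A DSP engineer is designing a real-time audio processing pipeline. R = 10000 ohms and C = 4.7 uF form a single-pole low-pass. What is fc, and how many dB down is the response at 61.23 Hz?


Step 1 — cutoff frequency:
fc = 1 / (2*pi*R*C)
C = 4.7 uF = 4.7e-06 F
fc = 1 / (2*pi*10000*4.7e-06)
   = 3.38628 Hz

Step 2 — magnitude at f = 61.23 Hz:
|H(f)| = 1 / sqrt(1 + (f/fc)^2)
f/fc = 61.23 / 3.38628 = 18.081789
|H| = 1 / sqrt(1 + 326.951093) = 0.0552199
|H|_dB = 20*log10(0.0552199) = -25.16 dB

fc = 3.38628 Hz; |H(61.23 Hz)| = -25.16 dB


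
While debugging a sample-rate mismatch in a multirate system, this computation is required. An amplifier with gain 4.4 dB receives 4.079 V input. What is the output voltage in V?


Output voltage from dB gain:
V_out = V_in * 10^(gain_dB / 20)
      = 4.079 * 10^(4.4 / 20)
      = 4.079 * 1.659587
      = 6.7695 V

6.7695 V


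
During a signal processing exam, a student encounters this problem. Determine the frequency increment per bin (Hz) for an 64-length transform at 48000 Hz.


DFT frequency resolution:
df = fs / N
   = 48000 / 64
   = 750.0 Hz

750.0 Hz


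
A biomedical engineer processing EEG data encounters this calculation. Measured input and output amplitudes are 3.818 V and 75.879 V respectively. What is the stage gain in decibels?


Voltage gain in dB:
G = 20 * log10(Vout / Vin)
  = 20 * log10(75.879 / 3.818)
  = 20 * log10(19.874018)
  = 20 * 1.298286
  = 25.97 dB

25.97 dB


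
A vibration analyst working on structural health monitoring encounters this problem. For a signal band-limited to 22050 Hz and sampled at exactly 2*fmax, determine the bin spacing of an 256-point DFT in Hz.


Step 1 — Nyquist sampling rate:
fs = 2 * fmax = 2 * 22050 = 44100 Hz

Step 2 — DFT bin spacing:
df = fs / N = 44100 / 256 = 172.2656 Hz

172.2656 Hz


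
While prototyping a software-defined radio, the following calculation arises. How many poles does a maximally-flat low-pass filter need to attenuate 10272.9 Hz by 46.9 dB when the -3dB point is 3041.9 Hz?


Butterworth filter order formula:
n = log10(10^(A/10) - 1) / (2 * log10(f_stop/f_pass))
10^(46.9/10) - 1 = 48976.8819
f_stop/f_pass = 10272.9 / 3041.9 = 3.3771
n = 4.4367 -> ceil = 5

5


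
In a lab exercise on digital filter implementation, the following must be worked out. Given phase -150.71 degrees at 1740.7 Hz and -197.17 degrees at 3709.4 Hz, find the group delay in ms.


Group delay from phase difference:
tau = -d(phi)/d(omega)
d(phi) = -46.46 deg = -0.81088 rad
d(omega) = 2*pi*(3709.4 - 1740.7) = 12369.7069 rad/s
tau = -(-0.81088) / 12369.7069
    = 0.0656 ms

0.0656 ms


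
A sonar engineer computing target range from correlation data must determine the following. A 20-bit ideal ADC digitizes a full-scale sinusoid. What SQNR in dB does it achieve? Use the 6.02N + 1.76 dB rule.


Theoretical SNR for a full-scale sinusoid:
SNR = 6.02 * N + 1.76
    = 6.02 * 20 + 1.76
    = 120.4 + 1.76
    = 122.16 dB

122.16 dB


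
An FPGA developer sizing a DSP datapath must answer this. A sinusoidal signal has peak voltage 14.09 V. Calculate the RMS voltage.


RMS voltage for a sinusoidal waveform:
V_rms = V_peak / sqrt(2)
      = 14.09 / 1.414214
      = 9.963 V

9.963 V
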